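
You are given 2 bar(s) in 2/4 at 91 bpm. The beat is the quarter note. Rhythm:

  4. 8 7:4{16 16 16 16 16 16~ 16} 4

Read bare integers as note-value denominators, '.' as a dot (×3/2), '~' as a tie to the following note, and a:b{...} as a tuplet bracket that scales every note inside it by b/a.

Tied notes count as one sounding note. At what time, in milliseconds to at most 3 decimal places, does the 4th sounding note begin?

note 4 onset = 15/7b = 1412.873ms

1. 0.0ms @ 0 + 989.011ms (3/2)
2. 989.011ms @ 3/2 + 329.67ms (1/2)
3. 1318.681ms @ 2 + 94.192ms (1/7)
4. 1412.873ms @ 15/7 + 94.192ms (1/7)
5. 1507.064ms @ 16/7 + 94.192ms (1/7)
6. 1601.256ms @ 17/7 + 94.192ms (1/7)
7. 1695.447ms @ 18/7 + 94.192ms (1/7)
8. 1789.639ms @ 19/7 + 188.383ms (2/7)
9. 1978.022ms @ 3 + 659.341ms (1)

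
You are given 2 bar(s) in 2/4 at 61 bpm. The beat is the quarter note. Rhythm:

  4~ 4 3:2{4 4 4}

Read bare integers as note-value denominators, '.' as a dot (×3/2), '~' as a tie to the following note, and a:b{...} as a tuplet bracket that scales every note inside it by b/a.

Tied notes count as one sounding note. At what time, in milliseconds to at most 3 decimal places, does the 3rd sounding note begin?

1. 0.0ms @ 0 + 1967.213ms (2)
2. 1967.213ms @ 2 + 655.738ms (2/3)
3. 2622.951ms @ 8/3 + 655.738ms (2/3)
4. 3278.689ms @ 10/3 + 655.738ms (2/3)

note 3 onset = 8/3b = 2622.951ms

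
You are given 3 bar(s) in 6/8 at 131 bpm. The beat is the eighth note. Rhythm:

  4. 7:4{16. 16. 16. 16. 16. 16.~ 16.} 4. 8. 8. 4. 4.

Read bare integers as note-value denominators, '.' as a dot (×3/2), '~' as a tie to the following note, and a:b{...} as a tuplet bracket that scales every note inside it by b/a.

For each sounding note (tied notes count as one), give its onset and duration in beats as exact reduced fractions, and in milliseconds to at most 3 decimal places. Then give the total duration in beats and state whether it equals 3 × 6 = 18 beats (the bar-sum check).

1) 0.0ms=0b +1374.046ms=3b
2) 1374.046ms=3b +196.292ms=3/7b
3) 1570.338ms=24/7b +196.292ms=3/7b
4) 1766.63ms=27/7b +196.292ms=3/7b
5) 1962.923ms=30/7b +196.292ms=3/7b
6) 2159.215ms=33/7b +196.292ms=3/7b
7) 2355.507ms=36/7b +392.585ms=6/7b
8) 2748.092ms=6b +1374.046ms=3b
9) 4122.137ms=9b +687.023ms=3/2b
10) 4809.16ms=21/2b +687.023ms=3/2b
11) 5496.183ms=12b +1374.046ms=3b
12) 6870.229ms=15b +1374.046ms=3b
Σ=18b of 18 (131bpm 6/8) — PASS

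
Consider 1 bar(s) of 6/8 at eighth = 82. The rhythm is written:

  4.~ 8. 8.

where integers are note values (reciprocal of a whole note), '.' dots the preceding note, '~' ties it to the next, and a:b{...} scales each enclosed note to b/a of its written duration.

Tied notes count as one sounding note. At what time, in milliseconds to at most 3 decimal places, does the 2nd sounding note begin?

1. 0.0ms @ 0 + 3292.683ms (9/2)
2. 3292.683ms @ 9/2 + 1097.561ms (3/2)

note 2 onset = 9/2b = 3292.683ms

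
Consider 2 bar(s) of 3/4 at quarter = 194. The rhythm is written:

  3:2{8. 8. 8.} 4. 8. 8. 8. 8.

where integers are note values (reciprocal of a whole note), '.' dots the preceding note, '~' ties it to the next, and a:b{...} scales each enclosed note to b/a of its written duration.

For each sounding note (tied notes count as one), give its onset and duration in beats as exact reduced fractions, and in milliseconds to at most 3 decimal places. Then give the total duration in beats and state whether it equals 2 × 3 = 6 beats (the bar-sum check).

1) 0.0ms=0b +154.639ms=1/2b
2) 154.639ms=1/2b +154.639ms=1/2b
3) 309.278ms=1b +154.639ms=1/2b
4) 463.918ms=3/2b +463.918ms=3/2b
5) 927.835ms=3b +231.959ms=3/4b
6) 1159.794ms=15/4b +231.959ms=3/4b
7) 1391.753ms=9/2b +231.959ms=3/4b
8) 1623.711ms=21/4b +231.959ms=3/4b
Σ=6b of 6 (194bpm 3/4) — PASS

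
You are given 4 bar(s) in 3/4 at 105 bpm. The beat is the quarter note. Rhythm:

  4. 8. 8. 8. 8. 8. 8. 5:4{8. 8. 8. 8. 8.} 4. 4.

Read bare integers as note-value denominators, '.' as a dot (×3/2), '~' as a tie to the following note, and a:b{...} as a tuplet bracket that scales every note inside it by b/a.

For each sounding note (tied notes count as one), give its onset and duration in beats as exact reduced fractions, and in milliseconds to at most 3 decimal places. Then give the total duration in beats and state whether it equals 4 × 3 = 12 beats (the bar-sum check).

1) 0.0ms=0b +857.143ms=3/2b
2) 857.143ms=3/2b +428.571ms=3/4b
3) 1285.714ms=9/4b +428.571ms=3/4b
4) 1714.286ms=3b +428.571ms=3/4b
5) 2142.857ms=15/4b +428.571ms=3/4b
6) 2571.429ms=9/2b +428.571ms=3/4b
7) 3000.0ms=21/4b +428.571ms=3/4b
8) 3428.571ms=6b +342.857ms=3/5b
9) 3771.429ms=33/5b +342.857ms=3/5b
10) 4114.286ms=36/5b +342.857ms=3/5b
11) 4457.143ms=39/5b +342.857ms=3/5b
12) 4800.0ms=42/5b +342.857ms=3/5b
13) 5142.857ms=9b +857.143ms=3/2b
14) 6000.0ms=21/2b +857.143ms=3/2b
Σ=12b of 12 (105bpm 3/4) — PASS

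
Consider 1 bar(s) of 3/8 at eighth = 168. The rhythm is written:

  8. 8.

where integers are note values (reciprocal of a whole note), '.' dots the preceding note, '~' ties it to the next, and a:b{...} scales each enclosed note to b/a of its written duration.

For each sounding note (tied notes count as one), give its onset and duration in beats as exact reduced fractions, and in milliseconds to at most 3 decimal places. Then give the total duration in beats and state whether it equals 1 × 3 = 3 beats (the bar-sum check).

1) 0.0ms=0b +535.714ms=3/2b
2) 535.714ms=3/2b +535.714ms=3/2b
Σ=3b of 3 (168bpm 3/8) — PASS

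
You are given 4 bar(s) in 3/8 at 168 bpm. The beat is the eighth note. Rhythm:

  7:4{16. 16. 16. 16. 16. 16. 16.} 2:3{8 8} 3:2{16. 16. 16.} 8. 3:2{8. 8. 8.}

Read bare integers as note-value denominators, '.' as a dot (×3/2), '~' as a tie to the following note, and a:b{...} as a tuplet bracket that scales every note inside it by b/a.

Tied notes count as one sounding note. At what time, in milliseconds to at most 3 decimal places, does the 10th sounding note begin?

note 10 onset = 6b = 2142.857ms

1. 0.0ms @ 0 + 153.061ms (3/7)
2. 153.061ms @ 3/7 + 153.061ms (3/7)
3. 306.122ms @ 6/7 + 153.061ms (3/7)
4. 459.184ms @ 9/7 + 153.061ms (3/7)
5. 612.245ms @ 12/7 + 153.061ms (3/7)
6. 765.306ms @ 15/7 + 153.061ms (3/7)
7. 918.367ms @ 18/7 + 153.061ms (3/7)
8. 1071.429ms @ 3 + 535.714ms (3/2)
9. 1607.143ms @ 9/2 + 535.714ms (3/2)
10. 2142.857ms @ 6 + 178.571ms (1/2)
11. 2321.429ms @ 13/2 + 178.571ms (1/2)
12. 2500.0ms @ 7 + 178.571ms (1/2)
13. 2678.571ms @ 15/2 + 535.714ms (3/2)
14. 3214.286ms @ 9 + 357.143ms (1)
15. 3571.429ms @ 10 + 357.143ms (1)
16. 3928.571ms @ 11 + 357.143ms (1)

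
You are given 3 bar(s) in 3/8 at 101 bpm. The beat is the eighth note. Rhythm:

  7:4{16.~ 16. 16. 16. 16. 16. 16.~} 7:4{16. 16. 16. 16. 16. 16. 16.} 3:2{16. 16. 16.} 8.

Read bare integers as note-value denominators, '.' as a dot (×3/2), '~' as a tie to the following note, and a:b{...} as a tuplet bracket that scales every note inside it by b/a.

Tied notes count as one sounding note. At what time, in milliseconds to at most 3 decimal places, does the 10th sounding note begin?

1. 0.0ms @ 0 + 509.194ms (6/7)
2. 509.194ms @ 6/7 + 254.597ms (3/7)
3. 763.791ms @ 9/7 + 254.597ms (3/7)
4. 1018.388ms @ 12/7 + 254.597ms (3/7)
5. 1272.984ms @ 15/7 + 254.597ms (3/7)
6. 1527.581ms @ 18/7 + 509.194ms (6/7)
7. 2036.775ms @ 24/7 + 254.597ms (3/7)
8. 2291.372ms @ 27/7 + 254.597ms (3/7)
9. 2545.969ms @ 30/7 + 254.597ms (3/7)
10. 2800.566ms @ 33/7 + 254.597ms (3/7)
11. 3055.163ms @ 36/7 + 254.597ms (3/7)
12. 3309.76ms @ 39/7 + 254.597ms (3/7)
13. 3564.356ms @ 6 + 297.03ms (1/2)
14. 3861.386ms @ 13/2 + 297.03ms (1/2)
15. 4158.416ms @ 7 + 297.03ms (1/2)
16. 4455.446ms @ 15/2 + 891.089ms (3/2)

note 10 onset = 33/7b = 2800.566ms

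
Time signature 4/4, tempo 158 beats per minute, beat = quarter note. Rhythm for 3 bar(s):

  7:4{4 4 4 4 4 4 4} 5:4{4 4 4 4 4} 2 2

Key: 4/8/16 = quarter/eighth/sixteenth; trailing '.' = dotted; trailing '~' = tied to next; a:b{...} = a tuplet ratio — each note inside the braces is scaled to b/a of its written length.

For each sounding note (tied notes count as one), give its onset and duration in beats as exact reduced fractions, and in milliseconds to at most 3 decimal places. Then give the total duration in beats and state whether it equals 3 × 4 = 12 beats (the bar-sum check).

1) 0.0ms=0b +216.998ms=4/7b
2) 216.998ms=4/7b +216.998ms=4/7b
3) 433.996ms=8/7b +216.998ms=4/7b
4) 650.995ms=12/7b +216.998ms=4/7b
5) 867.993ms=16/7b +216.998ms=4/7b
6) 1084.991ms=20/7b +216.998ms=4/7b
7) 1301.989ms=24/7b +216.998ms=4/7b
8) 1518.987ms=4b +303.797ms=4/5b
9) 1822.785ms=24/5b +303.797ms=4/5b
10) 2126.582ms=28/5b +303.797ms=4/5b
11) 2430.38ms=32/5b +303.797ms=4/5b
12) 2734.177ms=36/5b +303.797ms=4/5b
13) 3037.975ms=8b +759.494ms=2b
14) 3797.468ms=10b +759.494ms=2b
Σ=12b of 12 (158bpm 4/4) — PASS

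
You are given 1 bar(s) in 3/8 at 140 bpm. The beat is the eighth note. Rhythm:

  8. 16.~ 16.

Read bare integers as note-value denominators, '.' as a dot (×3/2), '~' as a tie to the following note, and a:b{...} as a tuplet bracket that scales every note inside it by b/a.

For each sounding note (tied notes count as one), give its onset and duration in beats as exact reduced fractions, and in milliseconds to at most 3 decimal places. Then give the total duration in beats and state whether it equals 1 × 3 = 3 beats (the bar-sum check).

1) 0.0ms=0b +642.857ms=3/2b
2) 642.857ms=3/2b +642.857ms=3/2b
Σ=3b of 3 (140bpm 3/8) — PASS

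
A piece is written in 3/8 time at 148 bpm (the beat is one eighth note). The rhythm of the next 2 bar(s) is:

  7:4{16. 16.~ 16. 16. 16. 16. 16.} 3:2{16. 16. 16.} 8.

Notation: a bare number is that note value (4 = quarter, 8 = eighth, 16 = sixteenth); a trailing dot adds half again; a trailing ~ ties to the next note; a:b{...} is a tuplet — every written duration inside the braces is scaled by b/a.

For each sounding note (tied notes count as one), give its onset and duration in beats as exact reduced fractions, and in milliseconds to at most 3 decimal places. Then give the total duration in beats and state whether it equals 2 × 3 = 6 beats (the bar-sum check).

1) 0.0ms=0b +173.745ms=3/7b
2) 173.745ms=3/7b +347.49ms=6/7b
3) 521.236ms=9/7b +173.745ms=3/7b
4) 694.981ms=12/7b +173.745ms=3/7b
5) 868.726ms=15/7b +173.745ms=3/7b
6) 1042.471ms=18/7b +173.745ms=3/7b
7) 1216.216ms=3b +202.703ms=1/2b
8) 1418.919ms=7/2b +202.703ms=1/2b
9) 1621.622ms=4b +202.703ms=1/2b
10) 1824.324ms=9/2b +608.108ms=3/2b
Σ=6b of 6 (148bpm 3/8) — PASS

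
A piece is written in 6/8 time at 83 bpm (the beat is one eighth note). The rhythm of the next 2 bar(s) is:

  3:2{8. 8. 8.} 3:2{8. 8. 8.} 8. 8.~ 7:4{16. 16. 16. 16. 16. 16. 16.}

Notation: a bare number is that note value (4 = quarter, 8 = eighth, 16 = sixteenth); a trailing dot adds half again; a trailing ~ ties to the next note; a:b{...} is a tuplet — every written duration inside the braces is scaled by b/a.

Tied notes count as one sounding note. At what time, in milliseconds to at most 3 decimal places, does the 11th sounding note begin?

1. 0.0ms @ 0 + 722.892ms (1)
2. 722.892ms @ 1 + 722.892ms (1)
3. 1445.783ms @ 2 + 722.892ms (1)
4. 2168.675ms @ 3 + 722.892ms (1)
5. 2891.566ms @ 4 + 722.892ms (1)
6. 3614.458ms @ 5 + 722.892ms (1)
7. 4337.349ms @ 6 + 1084.337ms (3/2)
8. 5421.687ms @ 15/2 + 1394.148ms (27/14)
9. 6815.835ms @ 66/7 + 309.811ms (3/7)
10. 7125.645ms @ 69/7 + 309.811ms (3/7)
11. 7435.456ms @ 72/7 + 309.811ms (3/7)
12. 7745.267ms @ 75/7 + 309.811ms (3/7)
13. 8055.077ms @ 78/7 + 309.811ms (3/7)
14. 8364.888ms @ 81/7 + 309.811ms (3/7)

note 11 onset = 72/7b = 7435.456ms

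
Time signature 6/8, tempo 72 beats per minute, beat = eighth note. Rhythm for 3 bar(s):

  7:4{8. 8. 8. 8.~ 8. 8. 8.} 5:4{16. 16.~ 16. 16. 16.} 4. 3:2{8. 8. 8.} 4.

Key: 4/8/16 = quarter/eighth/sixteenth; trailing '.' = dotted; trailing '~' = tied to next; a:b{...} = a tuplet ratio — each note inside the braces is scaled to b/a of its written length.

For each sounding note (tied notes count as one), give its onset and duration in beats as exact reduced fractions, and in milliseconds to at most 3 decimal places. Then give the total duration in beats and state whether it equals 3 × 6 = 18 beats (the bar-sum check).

1) 0.0ms=0b +714.286ms=6/7b
2) 714.286ms=6/7b +714.286ms=6/7b
3) 1428.571ms=12/7b +714.286ms=6/7b
4) 2142.857ms=18/7b +1428.571ms=12/7b
5) 3571.429ms=30/7b +714.286ms=6/7b
6) 4285.714ms=36/7b +714.286ms=6/7b
7) 5000.0ms=6b +500.0ms=3/5b
8) 5500.0ms=33/5b +1000.0ms=6/5b
9) 6500.0ms=39/5b +500.0ms=3/5b
10) 7000.0ms=42/5b +500.0ms=3/5b
11) 7500.0ms=9b +2500.0ms=3b
12) 10000.0ms=12b +833.333ms=1b
13) 10833.333ms=13b +833.333ms=1b
14) 11666.667ms=14b +833.333ms=1b
15) 12500.0ms=15b +2500.0ms=3b
Σ=18b of 18 (72bpm 6/8) — PASS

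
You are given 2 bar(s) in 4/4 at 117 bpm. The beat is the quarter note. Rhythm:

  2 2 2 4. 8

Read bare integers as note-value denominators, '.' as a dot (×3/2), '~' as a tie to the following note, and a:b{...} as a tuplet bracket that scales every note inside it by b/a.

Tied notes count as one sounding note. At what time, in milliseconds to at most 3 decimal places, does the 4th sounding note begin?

1. 0.0ms @ 0 + 1025.641ms (2)
2. 1025.641ms @ 2 + 1025.641ms (2)
3. 2051.282ms @ 4 + 1025.641ms (2)
4. 3076.923ms @ 6 + 769.231ms (3/2)
5. 3846.154ms @ 15/2 + 256.41ms (1/2)

note 4 onset = 6b = 3076.923ms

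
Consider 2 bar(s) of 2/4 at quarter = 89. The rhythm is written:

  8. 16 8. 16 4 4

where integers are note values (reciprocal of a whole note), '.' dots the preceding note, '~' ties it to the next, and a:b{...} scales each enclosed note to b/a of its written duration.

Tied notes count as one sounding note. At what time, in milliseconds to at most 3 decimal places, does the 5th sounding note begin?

1. 0.0ms @ 0 + 505.618ms (3/4)
2. 505.618ms @ 3/4 + 168.539ms (1/4)
3. 674.157ms @ 1 + 505.618ms (3/4)
4. 1179.775ms @ 7/4 + 168.539ms (1/4)
5. 1348.315ms @ 2 + 674.157ms (1)
6. 2022.472ms @ 3 + 674.157ms (1)

note 5 onset = 2b = 1348.315ms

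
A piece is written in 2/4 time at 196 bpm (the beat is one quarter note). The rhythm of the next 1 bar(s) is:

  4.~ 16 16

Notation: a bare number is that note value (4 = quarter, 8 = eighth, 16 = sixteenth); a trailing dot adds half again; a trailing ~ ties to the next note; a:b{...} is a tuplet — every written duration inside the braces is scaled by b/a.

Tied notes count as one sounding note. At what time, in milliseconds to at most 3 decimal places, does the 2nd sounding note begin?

1. 0.0ms @ 0 + 535.714ms (7/4)
2. 535.714ms @ 7/4 + 76.531ms (1/4)

note 2 onset = 7/4b = 535.714ms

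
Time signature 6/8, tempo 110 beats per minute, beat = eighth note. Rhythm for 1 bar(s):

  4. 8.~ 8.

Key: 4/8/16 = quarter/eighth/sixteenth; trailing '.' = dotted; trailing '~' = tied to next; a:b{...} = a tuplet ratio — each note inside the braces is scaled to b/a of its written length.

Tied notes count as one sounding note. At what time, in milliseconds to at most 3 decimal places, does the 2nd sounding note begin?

note 2 onset = 3b = 1636.364ms

1. 0.0ms @ 0 + 1636.364ms (3)
2. 1636.364ms @ 3 + 1636.364ms (3)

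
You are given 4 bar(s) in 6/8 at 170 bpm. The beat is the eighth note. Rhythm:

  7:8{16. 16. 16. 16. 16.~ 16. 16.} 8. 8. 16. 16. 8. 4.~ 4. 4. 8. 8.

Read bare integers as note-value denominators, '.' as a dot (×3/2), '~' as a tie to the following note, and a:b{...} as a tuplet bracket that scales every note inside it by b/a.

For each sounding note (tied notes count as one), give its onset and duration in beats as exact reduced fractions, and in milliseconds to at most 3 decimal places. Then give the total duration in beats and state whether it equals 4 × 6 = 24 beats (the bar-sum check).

1) 0.0ms=0b +302.521ms=6/7b
2) 302.521ms=6/7b +302.521ms=6/7b
3) 605.042ms=12/7b +302.521ms=6/7b
4) 907.563ms=18/7b +302.521ms=6/7b
5) 1210.084ms=24/7b +605.042ms=12/7b
6) 1815.126ms=36/7b +302.521ms=6/7b
7) 2117.647ms=6b +529.412ms=3/2b
8) 2647.059ms=15/2b +529.412ms=3/2b
9) 3176.471ms=9b +264.706ms=3/4b
10) 3441.176ms=39/4b +264.706ms=3/4b
11) 3705.882ms=21/2b +529.412ms=3/2b
12) 4235.294ms=12b +2117.647ms=6b
13) 6352.941ms=18b +1058.824ms=3b
14) 7411.765ms=21b +529.412ms=3/2b
15) 7941.176ms=45/2b +529.412ms=3/2b
Σ=24b of 24 (170bpm 6/8) — PASS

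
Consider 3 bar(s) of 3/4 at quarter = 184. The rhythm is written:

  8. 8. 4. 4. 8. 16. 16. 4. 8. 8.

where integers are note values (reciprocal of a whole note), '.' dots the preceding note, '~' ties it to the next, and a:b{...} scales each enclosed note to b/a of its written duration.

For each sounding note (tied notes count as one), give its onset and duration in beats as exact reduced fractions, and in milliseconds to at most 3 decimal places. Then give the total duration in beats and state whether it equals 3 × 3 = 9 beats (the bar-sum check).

1) 0.0ms=0b +244.565ms=3/4b
2) 244.565ms=3/4b +244.565ms=3/4b
3) 489.13ms=3/2b +489.13ms=3/2b
4) 978.261ms=3b +489.13ms=3/2b
5) 1467.391ms=9/2b +244.565ms=3/4b
6) 1711.957ms=21/4b +122.283ms=3/8b
7) 1834.239ms=45/8b +122.283ms=3/8b
8) 1956.522ms=6b +489.13ms=3/2b
9) 2445.652ms=15/2b +244.565ms=3/4b
10) 2690.217ms=33/4b +244.565ms=3/4b
Σ=9b of 9 (184bpm 3/4) — PASS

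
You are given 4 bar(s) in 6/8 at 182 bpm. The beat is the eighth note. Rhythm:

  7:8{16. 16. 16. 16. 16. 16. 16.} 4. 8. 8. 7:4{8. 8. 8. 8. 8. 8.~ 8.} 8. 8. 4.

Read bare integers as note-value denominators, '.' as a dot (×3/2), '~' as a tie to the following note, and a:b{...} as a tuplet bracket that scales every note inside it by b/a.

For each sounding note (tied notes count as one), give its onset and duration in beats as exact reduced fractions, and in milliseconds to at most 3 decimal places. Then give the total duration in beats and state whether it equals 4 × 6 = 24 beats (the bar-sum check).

1) 0.0ms=0b +282.575ms=6/7b
2) 282.575ms=6/7b +282.575ms=6/7b
3) 565.149ms=12/7b +282.575ms=6/7b
4) 847.724ms=18/7b +282.575ms=6/7b
5) 1130.298ms=24/7b +282.575ms=6/7b
6) 1412.873ms=30/7b +282.575ms=6/7b
7) 1695.447ms=36/7b +282.575ms=6/7b
8) 1978.022ms=6b +989.011ms=3b
9) 2967.033ms=9b +494.505ms=3/2b
10) 3461.538ms=21/2b +494.505ms=3/2b
11) 3956.044ms=12b +282.575ms=6/7b
12) 4238.619ms=90/7b +282.575ms=6/7b
13) 4521.193ms=96/7b +282.575ms=6/7b
14) 4803.768ms=102/7b +282.575ms=6/7b
15) 5086.342ms=108/7b +282.575ms=6/7b
16) 5368.917ms=114/7b +565.149ms=12/7b
17) 5934.066ms=18b +494.505ms=3/2b
18) 6428.571ms=39/2b +494.505ms=3/2b
19) 6923.077ms=21b +989.011ms=3b
Σ=24b of 24 (182bpm 6/8) — PASS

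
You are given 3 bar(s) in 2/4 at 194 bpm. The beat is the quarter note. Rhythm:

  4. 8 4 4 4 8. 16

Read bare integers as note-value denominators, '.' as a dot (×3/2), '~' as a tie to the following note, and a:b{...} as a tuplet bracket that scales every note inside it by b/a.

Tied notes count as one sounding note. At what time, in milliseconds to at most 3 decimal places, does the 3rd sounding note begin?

note 3 onset = 2b = 618.557ms

1. 0.0ms @ 0 + 463.918ms (3/2)
2. 463.918ms @ 3/2 + 154.639ms (1/2)
3. 618.557ms @ 2 + 309.278ms (1)
4. 927.835ms @ 3 + 309.278ms (1)
5. 1237.113ms @ 4 + 309.278ms (1)
6. 1546.392ms @ 5 + 231.959ms (3/4)
7. 1778.351ms @ 23/4 + 77.32ms (1/4)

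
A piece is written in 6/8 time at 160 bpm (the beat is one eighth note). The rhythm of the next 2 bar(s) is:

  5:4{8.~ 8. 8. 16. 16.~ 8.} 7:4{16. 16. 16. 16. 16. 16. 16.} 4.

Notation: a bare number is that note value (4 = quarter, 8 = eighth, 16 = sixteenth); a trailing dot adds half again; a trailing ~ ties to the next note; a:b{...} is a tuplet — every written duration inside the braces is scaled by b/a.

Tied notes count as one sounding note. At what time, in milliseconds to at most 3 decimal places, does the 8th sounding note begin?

note 8 onset = 51/7b = 2732.143ms

1. 0.0ms @ 0 + 900.0ms (12/5)
2. 900.0ms @ 12/5 + 450.0ms (6/5)
3. 1350.0ms @ 18/5 + 225.0ms (3/5)
4. 1575.0ms @ 21/5 + 675.0ms (9/5)
5. 2250.0ms @ 6 + 160.714ms (3/7)
6. 2410.714ms @ 45/7 + 160.714ms (3/7)
7. 2571.429ms @ 48/7 + 160.714ms (3/7)
8. 2732.143ms @ 51/7 + 160.714ms (3/7)
9. 2892.857ms @ 54/7 + 160.714ms (3/7)
10. 3053.571ms @ 57/7 + 160.714ms (3/7)
11. 3214.286ms @ 60/7 + 160.714ms (3/7)
12. 3375.0ms @ 9 + 1125.0ms (3)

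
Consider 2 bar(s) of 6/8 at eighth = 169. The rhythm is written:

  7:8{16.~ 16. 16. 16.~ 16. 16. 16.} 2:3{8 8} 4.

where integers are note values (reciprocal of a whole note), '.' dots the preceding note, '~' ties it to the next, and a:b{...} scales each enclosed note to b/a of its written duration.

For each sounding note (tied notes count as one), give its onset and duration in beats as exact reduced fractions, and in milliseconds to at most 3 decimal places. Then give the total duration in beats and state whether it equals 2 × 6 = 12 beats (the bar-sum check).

1) 0.0ms=0b +608.622ms=12/7b
2) 608.622ms=12/7b +304.311ms=6/7b
3) 912.933ms=18/7b +608.622ms=12/7b
4) 1521.555ms=30/7b +304.311ms=6/7b
5) 1825.866ms=36/7b +304.311ms=6/7b
6) 2130.178ms=6b +532.544ms=3/2b
7) 2662.722ms=15/2b +532.544ms=3/2b
8) 3195.266ms=9b +1065.089ms=3b
Σ=12b of 12 (169bpm 6/8) — PASS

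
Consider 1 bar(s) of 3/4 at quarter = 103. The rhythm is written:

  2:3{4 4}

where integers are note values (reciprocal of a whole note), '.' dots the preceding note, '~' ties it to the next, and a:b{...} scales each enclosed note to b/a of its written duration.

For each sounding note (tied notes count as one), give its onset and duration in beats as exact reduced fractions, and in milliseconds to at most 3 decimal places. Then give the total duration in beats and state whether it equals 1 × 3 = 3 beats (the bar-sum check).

1) 0.0ms=0b +873.786ms=3/2b
2) 873.786ms=3/2b +873.786ms=3/2b
Σ=3b of 3 (103bpm 3/4) — PASS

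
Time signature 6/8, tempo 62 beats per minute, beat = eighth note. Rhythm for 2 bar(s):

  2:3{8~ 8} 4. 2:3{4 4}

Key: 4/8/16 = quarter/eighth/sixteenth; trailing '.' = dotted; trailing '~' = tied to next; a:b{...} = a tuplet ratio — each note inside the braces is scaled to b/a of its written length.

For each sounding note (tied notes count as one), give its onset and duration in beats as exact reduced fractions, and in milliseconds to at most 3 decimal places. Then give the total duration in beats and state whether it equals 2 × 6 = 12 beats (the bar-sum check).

1) 0.0ms=0b +2903.226ms=3b
2) 2903.226ms=3b +2903.226ms=3b
3) 5806.452ms=6b +2903.226ms=3b
4) 8709.677ms=9b +2903.226ms=3b
Σ=12b of 12 (62bpm 6/8) — PASS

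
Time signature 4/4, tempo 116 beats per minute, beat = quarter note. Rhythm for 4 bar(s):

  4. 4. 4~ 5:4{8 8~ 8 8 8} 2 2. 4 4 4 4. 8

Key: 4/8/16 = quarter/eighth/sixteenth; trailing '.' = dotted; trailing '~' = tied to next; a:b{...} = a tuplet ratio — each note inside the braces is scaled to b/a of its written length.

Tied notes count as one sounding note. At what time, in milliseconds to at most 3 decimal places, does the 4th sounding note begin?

note 4 onset = 22/5b = 2275.862ms

1. 0.0ms @ 0 + 775.862ms (3/2)
2. 775.862ms @ 3/2 + 775.862ms (3/2)
3. 1551.724ms @ 3 + 724.138ms (7/5)
4. 2275.862ms @ 22/5 + 413.793ms (4/5)
5. 2689.655ms @ 26/5 + 206.897ms (2/5)
6. 2896.552ms @ 28/5 + 206.897ms (2/5)
7. 3103.448ms @ 6 + 1034.483ms (2)
8. 4137.931ms @ 8 + 1551.724ms (3)
9. 5689.655ms @ 11 + 517.241ms (1)
10. 6206.897ms @ 12 + 517.241ms (1)
11. 6724.138ms @ 13 + 517.241ms (1)
12. 7241.379ms @ 14 + 775.862ms (3/2)
13. 8017.241ms @ 31/2 + 258.621ms (1/2)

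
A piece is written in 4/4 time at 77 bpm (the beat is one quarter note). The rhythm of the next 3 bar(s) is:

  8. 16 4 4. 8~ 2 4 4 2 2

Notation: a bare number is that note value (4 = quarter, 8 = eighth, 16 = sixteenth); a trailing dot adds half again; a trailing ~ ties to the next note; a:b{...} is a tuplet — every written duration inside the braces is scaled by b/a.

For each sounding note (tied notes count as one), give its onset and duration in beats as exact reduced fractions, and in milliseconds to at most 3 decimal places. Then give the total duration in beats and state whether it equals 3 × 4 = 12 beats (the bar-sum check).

1) 0.0ms=0b +584.416ms=3/4b
2) 584.416ms=3/4b +194.805ms=1/4b
3) 779.221ms=1b +779.221ms=1b
4) 1558.442ms=2b +1168.831ms=3/2b
5) 2727.273ms=7/2b +1948.052ms=5/2b
6) 4675.325ms=6b +779.221ms=1b
7) 5454.545ms=7b +779.221ms=1b
8) 6233.766ms=8b +1558.442ms=2b
9) 7792.208ms=10b +1558.442ms=2b
Σ=12b of 12 (77bpm 4/4) — PASS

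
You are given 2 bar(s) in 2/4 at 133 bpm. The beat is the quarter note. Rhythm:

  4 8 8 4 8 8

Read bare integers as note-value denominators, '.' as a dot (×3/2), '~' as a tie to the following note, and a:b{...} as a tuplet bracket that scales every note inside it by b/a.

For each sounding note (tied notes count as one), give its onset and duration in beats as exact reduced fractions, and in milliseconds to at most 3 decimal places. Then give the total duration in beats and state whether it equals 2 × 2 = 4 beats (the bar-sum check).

1) 0.0ms=0b +451.128ms=1b
2) 451.128ms=1b +225.564ms=1/2b
3) 676.692ms=3/2b +225.564ms=1/2b
4) 902.256ms=2b +451.128ms=1b
5) 1353.383ms=3b +225.564ms=1/2b
6) 1578.947ms=7/2b +225.564ms=1/2b
Σ=4b of 4 (133bpm 2/4) — PASS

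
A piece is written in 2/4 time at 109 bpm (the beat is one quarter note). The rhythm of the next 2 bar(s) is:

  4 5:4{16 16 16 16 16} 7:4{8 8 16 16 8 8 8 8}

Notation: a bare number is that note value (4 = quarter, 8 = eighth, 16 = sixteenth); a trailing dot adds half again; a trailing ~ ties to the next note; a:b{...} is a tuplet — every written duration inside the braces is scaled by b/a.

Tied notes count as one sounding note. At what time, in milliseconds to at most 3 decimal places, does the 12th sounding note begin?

1. 0.0ms @ 0 + 550.459ms (1)
2. 550.459ms @ 1 + 110.092ms (1/5)
3. 660.55ms @ 6/5 + 110.092ms (1/5)
4. 770.642ms @ 7/5 + 110.092ms (1/5)
5. 880.734ms @ 8/5 + 110.092ms (1/5)
6. 990.826ms @ 9/5 + 110.092ms (1/5)
7. 1100.917ms @ 2 + 157.274ms (2/7)
8. 1258.191ms @ 16/7 + 157.274ms (2/7)
9. 1415.465ms @ 18/7 + 78.637ms (1/7)
10. 1494.102ms @ 19/7 + 78.637ms (1/7)
11. 1572.739ms @ 20/7 + 157.274ms (2/7)
12. 1730.013ms @ 22/7 + 157.274ms (2/7)
13. 1887.287ms @ 24/7 + 157.274ms (2/7)
14. 2044.561ms @ 26/7 + 157.274ms (2/7)

note 12 onset = 22/7b = 1730.013ms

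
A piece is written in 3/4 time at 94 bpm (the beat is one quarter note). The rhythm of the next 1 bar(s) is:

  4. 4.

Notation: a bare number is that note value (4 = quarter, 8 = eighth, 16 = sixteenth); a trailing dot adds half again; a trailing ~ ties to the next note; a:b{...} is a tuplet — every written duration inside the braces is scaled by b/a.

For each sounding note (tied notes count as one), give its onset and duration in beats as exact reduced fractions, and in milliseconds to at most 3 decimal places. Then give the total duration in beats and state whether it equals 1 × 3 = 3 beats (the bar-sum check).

1) 0.0ms=0b +957.447ms=3/2b
2) 957.447ms=3/2b +957.447ms=3/2b
Σ=3b of 3 (94bpm 3/4) — PASS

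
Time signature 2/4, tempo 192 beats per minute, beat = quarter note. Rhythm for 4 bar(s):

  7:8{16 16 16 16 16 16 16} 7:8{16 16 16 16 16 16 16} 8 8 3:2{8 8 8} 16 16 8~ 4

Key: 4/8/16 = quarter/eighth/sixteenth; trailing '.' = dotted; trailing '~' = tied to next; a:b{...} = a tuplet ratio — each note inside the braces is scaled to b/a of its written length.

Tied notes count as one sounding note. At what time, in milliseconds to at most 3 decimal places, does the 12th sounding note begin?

1. 0.0ms @ 0 + 89.286ms (2/7)
2. 89.286ms @ 2/7 + 89.286ms (2/7)
3. 178.571ms @ 4/7 + 89.286ms (2/7)
4. 267.857ms @ 6/7 + 89.286ms (2/7)
5. 357.143ms @ 8/7 + 89.286ms (2/7)
6. 446.429ms @ 10/7 + 89.286ms (2/7)
7. 535.714ms @ 12/7 + 89.286ms (2/7)
8. 625.0ms @ 2 + 89.286ms (2/7)
9. 714.286ms @ 16/7 + 89.286ms (2/7)
10. 803.571ms @ 18/7 + 89.286ms (2/7)
11. 892.857ms @ 20/7 + 89.286ms (2/7)
12. 982.143ms @ 22/7 + 89.286ms (2/7)
13. 1071.429ms @ 24/7 + 89.286ms (2/7)
14. 1160.714ms @ 26/7 + 89.286ms (2/7)
15. 1250.0ms @ 4 + 156.25ms (1/2)
16. 1406.25ms @ 9/2 + 156.25ms (1/2)
17. 1562.5ms @ 5 + 104.167ms (1/3)
18. 1666.667ms @ 16/3 + 104.167ms (1/3)
19. 1770.833ms @ 17/3 + 104.167ms (1/3)
20. 1875.0ms @ 6 + 78.125ms (1/4)
21. 1953.125ms @ 25/4 + 78.125ms (1/4)
22. 2031.25ms @ 13/2 + 468.75ms (3/2)

note 12 onset = 22/7b = 982.143ms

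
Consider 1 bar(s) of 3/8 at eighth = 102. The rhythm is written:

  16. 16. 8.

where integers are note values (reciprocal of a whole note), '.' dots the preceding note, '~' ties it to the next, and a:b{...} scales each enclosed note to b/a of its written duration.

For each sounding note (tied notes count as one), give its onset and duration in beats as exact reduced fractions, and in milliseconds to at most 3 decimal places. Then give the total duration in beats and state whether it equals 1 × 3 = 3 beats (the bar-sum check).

1) 0.0ms=0b +441.176ms=3/4b
2) 441.176ms=3/4b +441.176ms=3/4b
3) 882.353ms=3/2b +882.353ms=3/2b
Σ=3b of 3 (102bpm 3/8) — PASS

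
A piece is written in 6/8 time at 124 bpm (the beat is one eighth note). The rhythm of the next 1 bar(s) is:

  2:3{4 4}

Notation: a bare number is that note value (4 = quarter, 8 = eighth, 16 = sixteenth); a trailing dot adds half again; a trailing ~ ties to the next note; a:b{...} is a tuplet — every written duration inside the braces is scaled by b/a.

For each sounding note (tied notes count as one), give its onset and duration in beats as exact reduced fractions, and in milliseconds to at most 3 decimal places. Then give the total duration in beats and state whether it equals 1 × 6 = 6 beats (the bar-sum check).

1) 0.0ms=0b +1451.613ms=3b
2) 1451.613ms=3b +1451.613ms=3b
Σ=6b of 6 (124bpm 6/8) — PASS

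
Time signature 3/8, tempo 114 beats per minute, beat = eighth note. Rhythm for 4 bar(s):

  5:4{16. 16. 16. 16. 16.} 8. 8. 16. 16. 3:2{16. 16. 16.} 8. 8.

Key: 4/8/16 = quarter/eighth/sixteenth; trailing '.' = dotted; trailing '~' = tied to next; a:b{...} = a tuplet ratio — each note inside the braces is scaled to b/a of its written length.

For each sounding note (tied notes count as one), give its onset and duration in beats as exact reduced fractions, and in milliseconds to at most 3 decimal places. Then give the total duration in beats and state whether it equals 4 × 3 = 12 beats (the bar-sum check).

1) 0.0ms=0b +315.789ms=3/5b
2) 315.789ms=3/5b +315.789ms=3/5b
3) 631.579ms=6/5b +315.789ms=3/5b
4) 947.368ms=9/5b +315.789ms=3/5b
5) 1263.158ms=12/5b +315.789ms=3/5b
6) 1578.947ms=3b +789.474ms=3/2b
7) 2368.421ms=9/2b +789.474ms=3/2b
8) 3157.895ms=6b +394.737ms=3/4b
9) 3552.632ms=27/4b +394.737ms=3/4b
10) 3947.368ms=15/2b +263.158ms=1/2b
11) 4210.526ms=8b +263.158ms=1/2b
12) 4473.684ms=17/2b +263.158ms=1/2b
13) 4736.842ms=9b +789.474ms=3/2b
14) 5526.316ms=21/2b +789.474ms=3/2b
Σ=12b of 12 (114bpm 3/8) — PASS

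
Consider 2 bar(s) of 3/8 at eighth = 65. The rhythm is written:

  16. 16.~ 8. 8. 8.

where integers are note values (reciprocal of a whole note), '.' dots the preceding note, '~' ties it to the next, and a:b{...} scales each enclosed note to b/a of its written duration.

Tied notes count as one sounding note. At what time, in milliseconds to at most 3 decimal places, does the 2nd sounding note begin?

note 2 onset = 3/4b = 692.308ms

1. 0.0ms @ 0 + 692.308ms (3/4)
2. 692.308ms @ 3/4 + 2076.923ms (9/4)
3. 2769.231ms @ 3 + 1384.615ms (3/2)
4. 4153.846ms @ 9/2 + 1384.615ms (3/2)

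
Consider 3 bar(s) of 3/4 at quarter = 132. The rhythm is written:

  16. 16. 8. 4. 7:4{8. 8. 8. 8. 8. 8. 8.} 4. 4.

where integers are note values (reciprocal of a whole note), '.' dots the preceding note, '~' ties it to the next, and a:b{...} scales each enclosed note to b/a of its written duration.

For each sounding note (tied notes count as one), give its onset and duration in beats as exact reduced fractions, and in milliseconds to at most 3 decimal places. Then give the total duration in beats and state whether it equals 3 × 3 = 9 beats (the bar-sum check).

1) 0.0ms=0b +170.455ms=3/8b
2) 170.455ms=3/8b +170.455ms=3/8b
3) 340.909ms=3/4b +340.909ms=3/4b
4) 681.818ms=3/2b +681.818ms=3/2b
5) 1363.636ms=3b +194.805ms=3/7b
6) 1558.442ms=24/7b +194.805ms=3/7b
7) 1753.247ms=27/7b +194.805ms=3/7b
8) 1948.052ms=30/7b +194.805ms=3/7b
9) 2142.857ms=33/7b +194.805ms=3/7b
10) 2337.662ms=36/7b +194.805ms=3/7b
11) 2532.468ms=39/7b +194.805ms=3/7b
12) 2727.273ms=6b +681.818ms=3/2b
13) 3409.091ms=15/2b +681.818ms=3/2b
Σ=9b of 9 (132bpm 3/4) — PASS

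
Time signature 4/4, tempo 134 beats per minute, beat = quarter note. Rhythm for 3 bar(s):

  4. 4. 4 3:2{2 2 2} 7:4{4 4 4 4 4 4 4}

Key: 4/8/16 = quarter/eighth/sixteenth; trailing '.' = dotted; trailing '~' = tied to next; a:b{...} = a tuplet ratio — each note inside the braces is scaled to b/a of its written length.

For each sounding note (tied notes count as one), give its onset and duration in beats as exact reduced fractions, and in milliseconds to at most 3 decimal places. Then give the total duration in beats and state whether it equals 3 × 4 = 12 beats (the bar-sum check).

1) 0.0ms=0b +671.642ms=3/2b
2) 671.642ms=3/2b +671.642ms=3/2b
3) 1343.284ms=3b +447.761ms=1b
4) 1791.045ms=4b +597.015ms=4/3b
5) 2388.06ms=16/3b +597.015ms=4/3b
6) 2985.075ms=20/3b +597.015ms=4/3b
7) 3582.09ms=8b +255.864ms=4/7b
8) 3837.953ms=60/7b +255.864ms=4/7b
9) 4093.817ms=64/7b +255.864ms=4/7b
10) 4349.68ms=68/7b +255.864ms=4/7b
11) 4605.544ms=72/7b +255.864ms=4/7b
12) 4861.407ms=76/7b +255.864ms=4/7b
13) 5117.271ms=80/7b +255.864ms=4/7b
Σ=12b of 12 (134bpm 4/4) — PASS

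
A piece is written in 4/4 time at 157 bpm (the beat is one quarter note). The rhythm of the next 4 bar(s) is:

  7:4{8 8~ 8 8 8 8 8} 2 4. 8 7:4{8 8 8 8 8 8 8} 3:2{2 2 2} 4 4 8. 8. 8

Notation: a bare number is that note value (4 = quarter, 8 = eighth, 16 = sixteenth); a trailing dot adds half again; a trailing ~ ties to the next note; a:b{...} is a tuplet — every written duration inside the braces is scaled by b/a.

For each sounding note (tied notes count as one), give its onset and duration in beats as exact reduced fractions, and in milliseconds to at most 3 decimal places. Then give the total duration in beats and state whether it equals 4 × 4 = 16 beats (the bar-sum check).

1) 0.0ms=0b +109.19ms=2/7b
2) 109.19ms=2/7b +218.38ms=4/7b
3) 327.571ms=6/7b +109.19ms=2/7b
4) 436.761ms=8/7b +109.19ms=2/7b
5) 545.951ms=10/7b +109.19ms=2/7b
6) 655.141ms=12/7b +109.19ms=2/7b
7) 764.331ms=2b +764.331ms=2b
8) 1528.662ms=4b +573.248ms=3/2b
9) 2101.911ms=11/2b +191.083ms=1/2b
10) 2292.994ms=6b +109.19ms=2/7b
11) 2402.184ms=44/7b +109.19ms=2/7b
12) 2511.374ms=46/7b +109.19ms=2/7b
13) 2620.564ms=48/7b +109.19ms=2/7b
14) 2729.754ms=50/7b +109.19ms=2/7b
15) 2838.944ms=52/7b +109.19ms=2/7b
16) 2948.135ms=54/7b +109.19ms=2/7b
17) 3057.325ms=8b +509.554ms=4/3b
18) 3566.879ms=28/3b +509.554ms=4/3b
19) 4076.433ms=32/3b +509.554ms=4/3b
20) 4585.987ms=12b +382.166ms=1b
21) 4968.153ms=13b +382.166ms=1b
22) 5350.318ms=14b +286.624ms=3/4b
23) 5636.943ms=59/4b +286.624ms=3/4b
24) 5923.567ms=31/2b +191.083ms=1/2b
Σ=16b of 16 (157bpm 4/4) — PASS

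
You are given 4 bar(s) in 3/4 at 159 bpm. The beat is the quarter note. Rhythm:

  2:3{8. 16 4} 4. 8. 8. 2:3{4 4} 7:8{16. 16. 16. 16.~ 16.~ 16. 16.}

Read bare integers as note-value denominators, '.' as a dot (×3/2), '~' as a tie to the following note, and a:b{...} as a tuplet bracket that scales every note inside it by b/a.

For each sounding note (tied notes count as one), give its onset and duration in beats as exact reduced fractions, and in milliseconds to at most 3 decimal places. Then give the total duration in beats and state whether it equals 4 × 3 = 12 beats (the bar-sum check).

1) 0.0ms=0b +424.528ms=9/8b
2) 424.528ms=9/8b +141.509ms=3/8b
3) 566.038ms=3/2b +566.038ms=3/2b
4) 1132.075ms=3b +566.038ms=3/2b
5) 1698.113ms=9/2b +283.019ms=3/4b
6) 1981.132ms=21/4b +283.019ms=3/4b
7) 2264.151ms=6b +566.038ms=3/2b
8) 2830.189ms=15/2b +566.038ms=3/2b
9) 3396.226ms=9b +161.725ms=3/7b
10) 3557.951ms=66/7b +161.725ms=3/7b
11) 3719.677ms=69/7b +161.725ms=3/7b
12) 3881.402ms=72/7b +485.175ms=9/7b
13) 4366.577ms=81/7b +161.725ms=3/7b
Σ=12b of 12 (159bpm 3/4) — PASS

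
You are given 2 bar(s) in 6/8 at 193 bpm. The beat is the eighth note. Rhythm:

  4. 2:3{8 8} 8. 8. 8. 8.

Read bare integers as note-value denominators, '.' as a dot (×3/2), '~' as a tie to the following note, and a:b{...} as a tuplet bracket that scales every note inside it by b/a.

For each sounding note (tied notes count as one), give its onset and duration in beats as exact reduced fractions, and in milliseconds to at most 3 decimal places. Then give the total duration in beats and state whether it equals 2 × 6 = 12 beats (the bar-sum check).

1) 0.0ms=0b +932.642ms=3b
2) 932.642ms=3b +466.321ms=3/2b
3) 1398.964ms=9/2b +466.321ms=3/2b
4) 1865.285ms=6b +466.321ms=3/2b
5) 2331.606ms=15/2b +466.321ms=3/2b
6) 2797.927ms=9b +466.321ms=3/2b
7) 3264.249ms=21/2b +466.321ms=3/2b
Σ=12b of 12 (193bpm 6/8) — PASS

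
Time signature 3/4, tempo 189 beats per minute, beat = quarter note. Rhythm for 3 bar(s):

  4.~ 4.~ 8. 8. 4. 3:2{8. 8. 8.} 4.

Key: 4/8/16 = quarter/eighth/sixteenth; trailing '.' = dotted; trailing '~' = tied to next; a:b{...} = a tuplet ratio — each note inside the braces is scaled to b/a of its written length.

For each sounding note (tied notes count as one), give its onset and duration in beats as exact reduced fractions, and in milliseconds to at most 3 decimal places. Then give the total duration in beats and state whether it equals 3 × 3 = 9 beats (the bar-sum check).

1) 0.0ms=0b +1190.476ms=15/4b
2) 1190.476ms=15/4b +238.095ms=3/4b
3) 1428.571ms=9/2b +476.19ms=3/2b
4) 1904.762ms=6b +158.73ms=1/2b
5) 2063.492ms=13/2b +158.73ms=1/2b
6) 2222.222ms=7b +158.73ms=1/2b
7) 2380.952ms=15/2b +476.19ms=3/2b
Σ=9b of 9 (189bpm 3/4) — PASS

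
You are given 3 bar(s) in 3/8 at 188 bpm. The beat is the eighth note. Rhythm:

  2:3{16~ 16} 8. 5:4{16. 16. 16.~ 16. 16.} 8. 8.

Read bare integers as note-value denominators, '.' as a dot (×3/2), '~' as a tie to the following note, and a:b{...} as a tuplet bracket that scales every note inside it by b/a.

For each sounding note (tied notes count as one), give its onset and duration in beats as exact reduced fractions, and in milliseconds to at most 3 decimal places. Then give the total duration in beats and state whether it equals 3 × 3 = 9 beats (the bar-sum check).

1) 0.0ms=0b +478.723ms=3/2b
2) 478.723ms=3/2b +478.723ms=3/2b
3) 957.447ms=3b +191.489ms=3/5b
4) 1148.936ms=18/5b +191.489ms=3/5b
5) 1340.426ms=21/5b +382.979ms=6/5b
6) 1723.404ms=27/5b +191.489ms=3/5b
7) 1914.894ms=6b +478.723ms=3/2b
8) 2393.617ms=15/2b +478.723ms=3/2b
Σ=9b of 9 (188bpm 3/8) — PASS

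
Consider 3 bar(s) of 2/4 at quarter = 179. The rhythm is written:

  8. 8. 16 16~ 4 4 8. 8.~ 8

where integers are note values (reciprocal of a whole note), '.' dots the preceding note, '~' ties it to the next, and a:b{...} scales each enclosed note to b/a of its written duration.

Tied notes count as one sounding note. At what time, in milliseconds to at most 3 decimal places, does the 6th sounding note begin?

1. 0.0ms @ 0 + 251.397ms (3/4)
2. 251.397ms @ 3/4 + 251.397ms (3/4)
3. 502.793ms @ 3/2 + 83.799ms (1/4)
4. 586.592ms @ 7/4 + 418.994ms (5/4)
5. 1005.587ms @ 3 + 335.196ms (1)
6. 1340.782ms @ 4 + 251.397ms (3/4)
7. 1592.179ms @ 19/4 + 418.994ms (5/4)

note 6 onset = 4b = 1340.782ms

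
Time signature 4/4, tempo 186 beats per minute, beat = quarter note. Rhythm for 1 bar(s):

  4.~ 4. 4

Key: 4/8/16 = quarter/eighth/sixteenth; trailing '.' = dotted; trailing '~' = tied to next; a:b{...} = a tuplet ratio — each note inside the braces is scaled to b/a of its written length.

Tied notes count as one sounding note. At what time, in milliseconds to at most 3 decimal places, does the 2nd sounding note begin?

note 2 onset = 3b = 967.742ms

1. 0.0ms @ 0 + 967.742ms (3)
2. 967.742ms @ 3 + 322.581ms (1)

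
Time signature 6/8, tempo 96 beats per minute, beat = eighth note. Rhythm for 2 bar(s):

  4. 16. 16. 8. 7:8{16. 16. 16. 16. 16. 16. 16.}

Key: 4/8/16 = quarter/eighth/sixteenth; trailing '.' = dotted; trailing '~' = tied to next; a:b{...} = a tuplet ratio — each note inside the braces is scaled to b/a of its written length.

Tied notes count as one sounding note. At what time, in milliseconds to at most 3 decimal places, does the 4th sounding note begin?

note 4 onset = 9/2b = 2812.5ms

1. 0.0ms @ 0 + 1875.0ms (3)
2. 1875.0ms @ 3 + 468.75ms (3/4)
3. 2343.75ms @ 15/4 + 468.75ms (3/4)
4. 2812.5ms @ 9/2 + 937.5ms (3/2)
5. 3750.0ms @ 6 + 535.714ms (6/7)
6. 4285.714ms @ 48/7 + 535.714ms (6/7)
7. 4821.429ms @ 54/7 + 535.714ms (6/7)
8. 5357.143ms @ 60/7 + 535.714ms (6/7)
9. 5892.857ms @ 66/7 + 535.714ms (6/7)
10. 6428.571ms @ 72/7 + 535.714ms (6/7)
11. 6964.286ms @ 78/7 + 535.714ms (6/7)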